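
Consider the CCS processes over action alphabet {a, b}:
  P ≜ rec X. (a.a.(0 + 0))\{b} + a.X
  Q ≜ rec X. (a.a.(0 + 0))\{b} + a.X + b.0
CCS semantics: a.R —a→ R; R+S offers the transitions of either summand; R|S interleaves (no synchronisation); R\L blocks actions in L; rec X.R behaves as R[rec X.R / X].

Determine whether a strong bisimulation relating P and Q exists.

P ≁ Q

P's transition system — 3 states:
  s0 = rec X. (a.a.(0 + 0))\{b} + a.X → -a-> s0, -a-> s1
  s1 = (a.(0 + 0))\{b} → -a-> s2
  s2 = (0 + 0)\{b} → ∅
Q's transition system — 4 states:
  t0 = rec X. (a.a.(0 + 0))\{b} + a.X + b.0 → -a-> t0, -a-> t1, -b-> t2
  t1 = (a.(0 + 0))\{b} → -a-> t3
  t2 = 0 → ∅
  t3 = (0 + 0)\{b} → ∅
Bisimilarity quotient blocks:
  B0 = {s0}
  B1 = {s1, t1}
  B2 = {s2, t2, t3}
  B3 = {t0}
s0 ∈ B0, t0 ∈ B3 → different blocks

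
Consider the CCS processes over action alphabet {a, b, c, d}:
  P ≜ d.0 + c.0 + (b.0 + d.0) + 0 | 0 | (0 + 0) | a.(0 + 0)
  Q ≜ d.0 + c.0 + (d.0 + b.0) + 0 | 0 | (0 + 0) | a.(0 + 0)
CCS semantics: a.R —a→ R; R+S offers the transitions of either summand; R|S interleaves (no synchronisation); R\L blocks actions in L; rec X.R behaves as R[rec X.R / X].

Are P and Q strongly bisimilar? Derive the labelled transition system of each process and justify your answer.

P ~ Q

LTS(P): 3 reachable states
  m0 = d.0 + c.0 + (b.0 + d.0) + 0 | 0 | (0 + 0) | a.(0 + 0) :: -a-> m1, -b-> m2, -c-> m2, -d-> m2
  m1 = 0 | 0 | (0 + 0) | (0 + 0) :: (no moves)
  m2 = 0 :: (no moves)
LTS(Q): 3 reachable states
  n0 = d.0 + c.0 + (d.0 + b.0) + 0 | 0 | (0 + 0) | a.(0 + 0) :: -a-> n1, -b-> n2, -c-> n2, -d-> n2
  n1 = 0 | 0 | (0 + 0) | (0 + 0) :: (no moves)
  n2 = 0 :: (no moves)
Bisimilarity quotient blocks:
  B0 = {m0, n0}
  B1 = {m1, m2, n1, n2}
m0 ∈ B0, n0 ∈ B0 → same block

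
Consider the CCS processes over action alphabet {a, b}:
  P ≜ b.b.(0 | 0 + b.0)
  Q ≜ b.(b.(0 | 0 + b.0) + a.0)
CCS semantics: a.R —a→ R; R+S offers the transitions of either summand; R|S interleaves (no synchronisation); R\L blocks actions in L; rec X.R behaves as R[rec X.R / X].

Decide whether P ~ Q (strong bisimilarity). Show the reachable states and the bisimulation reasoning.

NO

LTS(P): 4 reachable states
  u0 = b.b.(0 | 0 + b.0) ⊢ ··b··> u1
  u1 = b.(0 | 0 + b.0) ⊢ ··b··> u2
  u2 = 0 | 0 + b.0 ⊢ ··b··> u3
  u3 = 0 ⊢ stopped
LTS(Q): 4 reachable states
  v0 = b.(b.(0 | 0 + b.0) + a.0) ⊢ ··b··> v1
  v1 = b.(0 | 0 + b.0) + a.0 ⊢ ··a··> v2, ··b··> v3
  v2 = 0 ⊢ stopped
  v3 = 0 | 0 + b.0 ⊢ ··b··> v2
Partition-refinement fixed point:
  B0 = {u0}
  B1 = {u1}
  B2 = {u2, v3}
  B3 = {u3, v2}
  B4 = {v0}
  B5 = {v1}
u0 ∈ B0, v0 ∈ B4 → different blocks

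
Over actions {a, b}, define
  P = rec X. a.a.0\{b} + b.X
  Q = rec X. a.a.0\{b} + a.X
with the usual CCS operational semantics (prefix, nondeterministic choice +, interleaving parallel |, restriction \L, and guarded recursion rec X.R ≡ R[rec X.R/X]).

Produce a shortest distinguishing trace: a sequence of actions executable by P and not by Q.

b

LTS(P): 3 reachable states
  p0 = rec X. a.a.0\{b} + b.X ⊢ —a→ p1, —b→ p0
  p1 = a.0\{b} ⊢ —a→ p2
  p2 = 0\{b} ⊢ (no moves)
LTS(Q): 3 reachable states
  q0 = rec X. a.a.0\{b} + a.X ⊢ —a→ q0, —a→ q1
  q1 = a.0\{b} ⊢ —a→ q2
  q2 = 0\{b} ⊢ (no moves)
Executing b from P (initial set {p0}):
  [1] b ⇒ {p0}
  ✓ P
Executing b from Q (initial set {q0}):
  [1] b ⇒ no successor for Q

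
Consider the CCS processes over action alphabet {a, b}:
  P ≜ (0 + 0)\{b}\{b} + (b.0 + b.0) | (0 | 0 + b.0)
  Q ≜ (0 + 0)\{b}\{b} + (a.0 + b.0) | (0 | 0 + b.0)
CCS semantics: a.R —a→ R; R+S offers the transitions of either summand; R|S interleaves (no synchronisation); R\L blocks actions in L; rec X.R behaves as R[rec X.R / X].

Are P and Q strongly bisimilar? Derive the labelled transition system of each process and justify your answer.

Reachable graph of P (4 states):
  s0 = (0 + 0)\{b}\{b} + (b.0 + b.0) | (0 | 0 + b.0) → ··b··> s1, ··b··> s2
  s1 = (b.0 + b.0) | 0 → ··b··> s3
  s2 = 0 | (0 | 0 + b.0) → ··b··> s3
  s3 = 0 | 0 → ·
Reachable graph of Q (4 states):
  t0 = (0 + 0)\{b}\{b} + (a.0 + b.0) | (0 | 0 + b.0) → ··a··> t1, ··b··> t1, ··b··> t2
  t1 = 0 | (0 | 0 + b.0) → ··b··> t3
  t2 = (a.0 + b.0) | 0 → ··a··> t3, ··b··> t3
  t3 = 0 | 0 → ·
Coarsest stable partition (strong bisimilarity classes):
  B0 = {s0}
  B1 = {s1, s2, t1}
  B2 = {s3, t3}
  B3 = {t0}
  B4 = {t2}
s0 ∈ B0, t0 ∈ B3 → different blocks

P ≁ Q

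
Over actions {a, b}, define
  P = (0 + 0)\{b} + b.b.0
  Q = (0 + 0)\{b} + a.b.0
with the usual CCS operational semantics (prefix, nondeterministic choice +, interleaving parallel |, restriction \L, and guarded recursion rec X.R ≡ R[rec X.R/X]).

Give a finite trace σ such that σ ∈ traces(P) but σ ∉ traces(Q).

b

P's transition system — 3 states:
  u0 = (0 + 0)\{b} + b.b.0 → —b→ u1
  u1 = b.0 → —b→ u2
  u2 = 0 → (no moves)
Q's transition system — 3 states:
  v0 = (0 + 0)\{b} + a.b.0 → —a→ v1
  v1 = b.0 → —b→ v2
  v2 = 0 → (no moves)
Trace ⟨b⟩ through P, begin at {u0}:
  step 1 (b): {u1}
  P completes σ.
Trace ⟨b⟩ through Q, begin at {v0}:
  step 1 (b): no successor for Q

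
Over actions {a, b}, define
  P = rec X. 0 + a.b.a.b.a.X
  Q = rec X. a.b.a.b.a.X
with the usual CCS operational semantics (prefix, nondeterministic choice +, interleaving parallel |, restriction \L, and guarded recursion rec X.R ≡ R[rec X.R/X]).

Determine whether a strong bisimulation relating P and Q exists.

Reachable graph of P (5 states):
  p0 = rec X. 0 + a.b.a.b.a.X → ··a··> p1
  p1 = b.a.b.a.(rec X. 0 + a.b.a.b.a.X) → ··b··> p2
  p2 = a.b.a.(rec X. 0 + a.b.a.b.a.X) → ··a··> p3
  p3 = b.a.(rec X. 0 + a.b.a.b.a.X) → ··b··> p4
  p4 = a.(rec X. 0 + a.b.a.b.a.X) → ··a··> p0
Reachable graph of Q (5 states):
  q0 = rec X. a.b.a.b.a.X → ··a··> q1
  q1 = b.a.b.a.(rec X. a.b.a.b.a.X) → ··b··> q2
  q2 = a.b.a.(rec X. a.b.a.b.a.X) → ··a··> q3
  q3 = b.a.(rec X. a.b.a.b.a.X) → ··b··> q4
  q4 = a.(rec X. a.b.a.b.a.X) → ··a··> q0
Partition-refinement fixed point:
  B0 = {p0, q0}
  B1 = {p1, q1}
  B2 = {p2, q2}
  B3 = {p3, q3}
  B4 = {p4, q4}
p0 ∈ B0, q0 ∈ B0 → same block

P ~ Q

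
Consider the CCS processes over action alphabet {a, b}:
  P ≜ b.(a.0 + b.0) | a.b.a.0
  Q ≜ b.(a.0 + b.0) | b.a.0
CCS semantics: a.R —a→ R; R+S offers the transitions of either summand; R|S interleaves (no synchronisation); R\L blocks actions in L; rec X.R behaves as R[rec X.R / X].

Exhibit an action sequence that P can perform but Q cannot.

a

Reachable graph of P (12 states):
  p0 = b.(a.0 + b.0) | a.b.a.0 ⊢ =a=> p1, =b=> p2
  p1 = b.(a.0 + b.0) | b.a.0 ⊢ =b=> p3, =b=> p4
  p2 = (a.0 + b.0) | a.b.a.0 ⊢ =a=> p3, =a=> p5, =b=> p5
  p3 = (a.0 + b.0) | b.a.0 ⊢ =a=> p6, =b=> p6, =b=> p7
  p4 = b.(a.0 + b.0) | a.0 ⊢ =a=> p8, =b=> p7
  p5 = 0 | a.b.a.0 ⊢ =a=> p6
  p6 = 0 | b.a.0 ⊢ =b=> p9
  p7 = (a.0 + b.0) | a.0 ⊢ =a=> p10, =a=> p9, =b=> p9
  p8 = b.(a.0 + b.0) | 0 ⊢ =b=> p10
  p9 = 0 | a.0 ⊢ =a=> p11
  p10 = (a.0 + b.0) | 0 ⊢ =a=> p11, =b=> p11
  p11 = 0 | 0 ⊢ ·
Reachable graph of Q (9 states):
  q0 = b.(a.0 + b.0) | b.a.0 ⊢ =b=> q1, =b=> q2
  q1 = (a.0 + b.0) | b.a.0 ⊢ =a=> q3, =b=> q3, =b=> q4
  q2 = b.(a.0 + b.0) | a.0 ⊢ =a=> q5, =b=> q4
  q3 = 0 | b.a.0 ⊢ =b=> q6
  q4 = (a.0 + b.0) | a.0 ⊢ =a=> q6, =a=> q7, =b=> q6
  q5 = b.(a.0 + b.0) | 0 ⊢ =b=> q7
  q6 = 0 | a.0 ⊢ =a=> q8
  q7 = (a.0 + b.0) | 0 ⊢ =a=> q8, =b=> q8
  q8 = 0 | 0 ⊢ ·
Trace ⟨a⟩ through P, begin at {p0}:
  step 1 (a): {p1}
  — P admits the full trace.
Trace ⟨a⟩ through Q, begin at {q0}:
  step 1 (a): ∅ (Q stuck)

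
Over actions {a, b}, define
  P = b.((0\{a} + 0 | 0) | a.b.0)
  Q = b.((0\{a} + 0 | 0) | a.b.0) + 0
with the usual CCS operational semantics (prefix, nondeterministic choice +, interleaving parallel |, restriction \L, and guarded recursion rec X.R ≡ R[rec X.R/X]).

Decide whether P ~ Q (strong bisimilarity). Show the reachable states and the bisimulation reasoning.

Reachable graph of P (4 states):
  m0 = b.((0\{a} + 0 | 0) | a.b.0) :: ··b··> m1
  m1 = (0\{a} + 0 | 0) | a.b.0 :: ··a··> m2
  m2 = (0\{a} + 0 | 0) | b.0 :: ··b··> m3
  m3 = (0\{a} + 0 | 0) | 0 :: deadlocked
Reachable graph of Q (4 states):
  n0 = b.((0\{a} + 0 | 0) | a.b.0) + 0 :: ··b··> n1
  n1 = (0\{a} + 0 | 0) | a.b.0 :: ··a··> n2
  n2 = (0\{a} + 0 | 0) | b.0 :: ··b··> n3
  n3 = (0\{a} + 0 | 0) | 0 :: deadlocked
Partition-refinement fixed point:
  B0 = {m0, n0}
  B1 = {m1, n1}
  B2 = {m2, n2}
  B3 = {m3, n3}
m0 ∈ B0, n0 ∈ B0 → same block

P ~ Q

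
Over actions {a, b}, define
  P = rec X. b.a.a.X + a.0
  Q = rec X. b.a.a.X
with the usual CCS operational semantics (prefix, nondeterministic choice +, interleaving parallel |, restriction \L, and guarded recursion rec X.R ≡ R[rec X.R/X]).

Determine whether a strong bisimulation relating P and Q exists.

P ≁ Q

Reachable graph of P (4 states):
  s0 = rec X. b.a.a.X + a.0 | ··a··> s1, ··b··> s2
  s1 = 0 | stopped
  s2 = a.a.(rec X. b.a.a.X + a.0) | ··a··> s3
  s3 = a.(rec X. b.a.a.X + a.0) | ··a··> s0
Reachable graph of Q (3 states):
  t0 = rec X. b.a.a.X | ··b··> t1
  t1 = a.a.(rec X. b.a.a.X) | ··a··> t2
  t2 = a.(rec X. b.a.a.X) | ··a··> t0
Coarsest stable partition (strong bisimilarity classes):
  B0 = {s0}
  B1 = {s1}
  B2 = {s2}
  B3 = {s3}
  B4 = {t0}
  B5 = {t1}
  B6 = {t2}
s0 ∈ B0, t0 ∈ B4 → different blocks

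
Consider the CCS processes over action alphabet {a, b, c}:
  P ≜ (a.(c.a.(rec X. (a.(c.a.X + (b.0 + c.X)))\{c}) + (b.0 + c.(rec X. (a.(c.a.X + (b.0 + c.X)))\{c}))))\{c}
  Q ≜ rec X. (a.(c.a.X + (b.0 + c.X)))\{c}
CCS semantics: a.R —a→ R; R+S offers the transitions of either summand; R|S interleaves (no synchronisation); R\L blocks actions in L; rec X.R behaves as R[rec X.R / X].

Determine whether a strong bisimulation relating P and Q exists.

bisimilar

P's transition system — 3 states:
  p0 = (a.(c.a.(rec X. (a.(c.a.X + (b.0 + c.X)))\{c}) + (b.0 + c.(rec X. (a.(c.a.X + (b.0 + c.X)))\{c}))))\{c} has moves --a--▸ p1
  p1 = (c.a.(rec X. (a.(c.a.X + (b.0 + c.X)))\{c}) + (b.0 + c.(rec X. (a.(c.a.X + (b.0 + c.X)))\{c})))\{c} has moves --b--▸ p2
  p2 = 0\{c} has moves stopped
Q's transition system — 3 states:
  q0 = rec X. (a.(c.a.X + (b.0 + c.X)))\{c} has moves --a--▸ q1
  q1 = (c.a.(rec X. (a.(c.a.X + (b.0 + c.X)))\{c}) + (b.0 + c.(rec X. (a.(c.a.X + (b.0 + c.X)))\{c})))\{c} has moves --b--▸ q2
  q2 = 0\{c} has moves stopped
Coarsest stable partition (strong bisimilarity classes):
  B0 = {p0, q0}
  B1 = {p1, q1}
  B2 = {p2, q2}
p0 ∈ B0, q0 ∈ B0 → same block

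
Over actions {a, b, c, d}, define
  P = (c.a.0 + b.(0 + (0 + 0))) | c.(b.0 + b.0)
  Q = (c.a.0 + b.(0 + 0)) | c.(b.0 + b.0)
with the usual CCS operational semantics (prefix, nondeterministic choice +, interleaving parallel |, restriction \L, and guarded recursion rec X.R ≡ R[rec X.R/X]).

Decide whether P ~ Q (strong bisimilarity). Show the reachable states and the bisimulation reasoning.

P's transition system — 12 states:
  u0 = (c.a.0 + b.(0 + (0 + 0))) | c.(b.0 + b.0) :: =b=> u1, =c=> u2, =c=> u3
  u1 = (0 + (0 + 0)) | c.(b.0 + b.0) :: =c=> u4
  u2 = (c.a.0 + b.(0 + (0 + 0))) | (b.0 + b.0) :: =b=> u4, =b=> u5, =c=> u6
  u3 = a.0 | c.(b.0 + b.0) :: =a=> u7, =c=> u6
  u4 = (0 + (0 + 0)) | (b.0 + b.0) :: =b=> u8
  u5 = (c.a.0 + b.(0 + (0 + 0))) | 0 :: =b=> u8, =c=> u9
  u6 = a.0 | (b.0 + b.0) :: =a=> u10, =b=> u9
  u7 = 0 | c.(b.0 + b.0) :: =c=> u10
  u8 = (0 + (0 + 0)) | 0 :: ·
  u9 = a.0 | 0 :: =a=> u11
  u10 = 0 | (b.0 + b.0) :: =b=> u11
  u11 = 0 | 0 :: ·
Q's transition system — 12 states:
  v0 = (c.a.0 + b.(0 + 0)) | c.(b.0 + b.0) :: =b=> v1, =c=> v2, =c=> v3
  v1 = (0 + 0) | c.(b.0 + b.0) :: =c=> v4
  v2 = (c.a.0 + b.(0 + 0)) | (b.0 + b.0) :: =b=> v4, =b=> v5, =c=> v6
  v3 = a.0 | c.(b.0 + b.0) :: =a=> v7, =c=> v6
  v4 = (0 + 0) | (b.0 + b.0) :: =b=> v8
  v5 = (c.a.0 + b.(0 + 0)) | 0 :: =b=> v8, =c=> v9
  v6 = a.0 | (b.0 + b.0) :: =a=> v10, =b=> v9
  v7 = 0 | c.(b.0 + b.0) :: =c=> v10
  v8 = (0 + 0) | 0 :: ·
  v9 = a.0 | 0 :: =a=> v11
  v10 = 0 | (b.0 + b.0) :: =b=> v11
  v11 = 0 | 0 :: ·
Bisimilarity quotient blocks:
  B0 = {u0, v0}
  B1 = {u3, v3}
  B2 = {u6, v6}
  B3 = {u10, u4, v10, v4}
  B4 = {u11, u8, v11, v8}
  B5 = {u9, v9}
  B6 = {u1, u7, v1, v7}
  B7 = {u2, v2}
  B8 = {u5, v5}
u0 ∈ B0, v0 ∈ B0 → same block

YES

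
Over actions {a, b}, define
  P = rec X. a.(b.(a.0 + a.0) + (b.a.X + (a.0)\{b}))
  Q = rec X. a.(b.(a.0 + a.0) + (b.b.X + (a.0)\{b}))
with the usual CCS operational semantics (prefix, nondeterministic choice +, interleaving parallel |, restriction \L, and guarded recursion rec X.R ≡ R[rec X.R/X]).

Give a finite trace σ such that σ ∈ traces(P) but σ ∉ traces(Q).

abaa

P's transition system — 6 states:
  m0 = rec X. a.(b.(a.0 + a.0) + (b.a.X + (a.0)\{b})) → --a--▸ m1
  m1 = b.(a.0 + a.0) + (b.a.(rec X. a.(b.(a.0 + a.0) + (b.a.X + (a.0)\{b}))) + (a.0)\{b}) → --a--▸ m2, --b--▸ m3, --b--▸ m4
  m2 = 0\{b} → ∅
  m3 = a.(rec X. a.(b.(a.0 + a.0) + (b.a.X + (a.0)\{b}))) → --a--▸ m0
  m4 = a.0 + a.0 → --a--▸ m5
  m5 = 0 → ∅
Q's transition system — 6 states:
  n0 = rec X. a.(b.(a.0 + a.0) + (b.b.X + (a.0)\{b})) → --a--▸ n1
  n1 = b.(a.0 + a.0) + (b.b.(rec X. a.(b.(a.0 + a.0) + (b.b.X + (a.0)\{b}))) + (a.0)\{b}) → --a--▸ n2, --b--▸ n3, --b--▸ n4
  n2 = 0\{b} → ∅
  n3 = a.0 + a.0 → --a--▸ n5
  n4 = b.(rec X. a.(b.(a.0 + a.0) + (b.b.X + (a.0)\{b}))) → --b--▸ n0
  n5 = 0 → ∅
Executing abaa from P (initial set {m0}):
  after a @ step 1: {m1}
  after b @ step 2: {m3, m4}
  after a @ step 3: {m0, m5}
  after a @ step 4: {m1}
  — P admits the full trace.
Executing abaa from Q (initial set {n0}):
  after a @ step 1: {n1}
  after b @ step 2: {n3, n4}
  after a @ step 3: {n5}
  after a @ step 4: ∅  — Q cannot continue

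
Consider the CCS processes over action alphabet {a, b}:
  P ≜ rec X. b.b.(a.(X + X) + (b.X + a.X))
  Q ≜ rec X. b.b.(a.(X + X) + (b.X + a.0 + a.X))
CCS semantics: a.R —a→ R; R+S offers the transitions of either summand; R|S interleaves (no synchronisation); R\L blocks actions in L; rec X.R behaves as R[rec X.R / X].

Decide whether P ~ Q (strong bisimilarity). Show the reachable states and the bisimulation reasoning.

P ≁ Q

P's transition system — 4 states:
  p0 = rec X. b.b.(a.(X + X) + (b.X + a.X)) :: —b→ p1
  p1 = b.(a.((rec X. b.b.(a.(X + X) + (b.X + a.X))) + (rec X. b.b.(a.(X + X) + (b.X + a.X)))) + (b.(rec X. b.b.(a.(X + X) + (b.X + a.X))) + a.(rec X. b.b.(a.(X + X) + (b.X + a.X))))) :: —b→ p2
  p2 = a.((rec X. b.b.(a.(X + X) + (b.X + a.X))) + (rec X. b.b.(a.(X + X) + (b.X + a.X)))) + (b.(rec X. b.b.(a.(X + X) + (b.X + a.X))) + a.(rec X. b.b.(a.(X + X) + (b.X + a.X)))) :: —a→ p0, —a→ p3, —b→ p0
  p3 = (rec X. b.b.(a.(X + X) + (b.X + a.X))) + (rec X. b.b.(a.(X + X) + (b.X + a.X))) :: —b→ p1
Q's transition system — 5 states:
  q0 = rec X. b.b.(a.(X + X) + (b.X + a.0 + a.X)) :: —b→ q1
  q1 = b.(a.((rec X. b.b.(a.(X + X) + (b.X + a.0 + a.X))) + (rec X. b.b.(a.(X + X) + (b.X + a.0 + a.X)))) + (b.(rec X. b.b.(a.(X + X) + (b.X + a.0 + a.X))) + a.0 + a.(rec X. b.b.(a.(X + X) + (b.X + a.0 + a.X))))) :: —b→ q2
  q2 = a.((rec X. b.b.(a.(X + X) + (b.X + a.0 + a.X))) + (rec X. b.b.(a.(X + X) + (b.X + a.0 + a.X)))) + (b.(rec X. b.b.(a.(X + X) + (b.X + a.0 + a.X))) + a.0 + a.(rec X. b.b.(a.(X + X) + (b.X + a.0 + a.X)))) :: —a→ q0, —a→ q3, —a→ q4, —b→ q0
  q3 = (rec X. b.b.(a.(X + X) + (b.X + a.0 + a.X))) + (rec X. b.b.(a.(X + X) + (b.X + a.0 + a.X))) :: —b→ q1
  q4 = 0 :: ·
Bisimilarity quotient blocks:
  B0 = {p0, p3}
  B1 = {p1}
  B2 = {p2}
  B3 = {q0, q3}
  B4 = {q1}
  B5 = {q2}
  B6 = {q4}
p0 ∈ B0, q0 ∈ B3 → different blocks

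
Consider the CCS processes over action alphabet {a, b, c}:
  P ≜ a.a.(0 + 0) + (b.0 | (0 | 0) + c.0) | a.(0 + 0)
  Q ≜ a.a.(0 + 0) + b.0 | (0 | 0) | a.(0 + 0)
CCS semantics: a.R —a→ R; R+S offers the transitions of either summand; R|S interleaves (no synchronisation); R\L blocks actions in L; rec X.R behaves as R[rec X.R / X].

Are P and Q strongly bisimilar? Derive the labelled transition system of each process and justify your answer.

LTS(P): 8 reachable states
  p0 = a.a.(0 + 0) + (b.0 | (0 | 0) + c.0) | a.(0 + 0) → —a→ p1, —a→ p2, —b→ p3, —c→ p4
  p1 = (b.0 | (0 | 0) + c.0) | (0 + 0) → —b→ p5, —c→ p6
  p2 = a.(0 + 0) → —a→ p7
  p3 = 0 | (0 | 0) | a.(0 + 0) → —a→ p5
  p4 = 0 | a.(0 + 0) → —a→ p6
  p5 = 0 | (0 | 0) | (0 + 0) → deadlocked
  p6 = 0 | (0 + 0) → deadlocked
  p7 = 0 + 0 → deadlocked
LTS(Q): 6 reachable states
  q0 = a.a.(0 + 0) + b.0 | (0 | 0) | a.(0 + 0) → —a→ q1, —a→ q2, —b→ q3
  q1 = a.(0 + 0) → —a→ q4
  q2 = b.0 | (0 | 0) | (0 + 0) → —b→ q5
  q3 = 0 | (0 | 0) | a.(0 + 0) → —a→ q5
  q4 = 0 + 0 → deadlocked
  q5 = 0 | (0 | 0) | (0 + 0) → deadlocked
Bisimilarity quotient blocks:
  B0 = {p0}
  B1 = {p2, p3, p4, q1, q3}
  B2 = {p5, p6, p7, q4, q5}
  B3 = {p1}
  B4 = {q0}
  B5 = {q2}
p0 ∈ B0, q0 ∈ B4 → different blocks

NO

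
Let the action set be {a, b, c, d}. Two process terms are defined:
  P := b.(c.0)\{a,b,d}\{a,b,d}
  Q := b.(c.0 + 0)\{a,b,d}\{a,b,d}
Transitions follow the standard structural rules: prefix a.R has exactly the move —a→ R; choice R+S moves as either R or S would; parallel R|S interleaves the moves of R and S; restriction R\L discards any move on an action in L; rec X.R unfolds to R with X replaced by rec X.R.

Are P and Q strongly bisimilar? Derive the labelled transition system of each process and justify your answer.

P ~ Q

P's transition system — 3 states:
  s0 = b.(c.0)\{a,b,d}\{a,b,d} → -b-> s1
  s1 = (c.0)\{a,b,d}\{a,b,d} → -c-> s2
  s2 = 0\{a,b,d}\{a,b,d} → ∅
Q's transition system — 3 states:
  t0 = b.(c.0 + 0)\{a,b,d}\{a,b,d} → -b-> t1
  t1 = (c.0 + 0)\{a,b,d}\{a,b,d} → -c-> t2
  t2 = 0\{a,b,d}\{a,b,d} → ∅
Bisimilarity quotient blocks:
  B0 = {s0, t0}
  B1 = {s1, t1}
  B2 = {s2, t2}
s0 ∈ B0, t0 ∈ B0 → same block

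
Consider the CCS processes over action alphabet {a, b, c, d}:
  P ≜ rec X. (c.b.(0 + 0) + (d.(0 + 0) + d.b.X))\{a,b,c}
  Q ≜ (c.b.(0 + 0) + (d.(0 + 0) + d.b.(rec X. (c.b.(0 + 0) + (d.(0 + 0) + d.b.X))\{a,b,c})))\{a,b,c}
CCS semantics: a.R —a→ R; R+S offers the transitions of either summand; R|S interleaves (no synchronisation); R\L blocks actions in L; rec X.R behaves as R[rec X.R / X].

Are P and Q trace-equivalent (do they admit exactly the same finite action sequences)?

trace-equivalent

LTS(P): 3 reachable states
  p0 = rec X. (c.b.(0 + 0) + (d.(0 + 0) + d.b.X))\{a,b,c} | —d→ p1, —d→ p2
  p1 = (0 + 0)\{a,b,c} | (no moves)
  p2 = (b.(rec X. (c.b.(0 + 0) + (d.(0 + 0) + d.b.X))\{a,b,c}))\{a,b,c} | (no moves)
LTS(Q): 3 reachable states
  q0 = (c.b.(0 + 0) + (d.(0 + 0) + d.b.(rec X. (c.b.(0 + 0) + (d.(0 + 0) + d.b.X))\{a,b,c})))\{a,b,c} | —d→ q1, —d→ q2
  q1 = (0 + 0)\{a,b,c} | (no moves)
  q2 = (b.(rec X. (c.b.(0 + 0) + (d.(0 + 0) + d.b.X))\{a,b,c}))\{a,b,c} | (no moves)
Coarsest stable partition (strong bisimilarity classes):
  B0 = {p0, q0}
  B1 = {p1, p2, q1, q2}
p0 ∈ B0, q0 ∈ B0 → same block
Bisimilar ⇒ trace-equivalent.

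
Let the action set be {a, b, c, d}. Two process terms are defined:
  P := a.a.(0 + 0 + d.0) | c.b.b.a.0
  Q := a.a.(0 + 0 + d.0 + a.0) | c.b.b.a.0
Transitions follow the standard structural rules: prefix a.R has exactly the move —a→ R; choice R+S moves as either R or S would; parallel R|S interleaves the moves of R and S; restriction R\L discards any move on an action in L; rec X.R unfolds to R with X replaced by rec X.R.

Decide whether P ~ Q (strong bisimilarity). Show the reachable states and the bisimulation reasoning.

not bisimilar

LTS(P): 20 reachable states
  p0 = a.a.(0 + 0 + d.0) | c.b.b.a.0 | =a=> p1, =c=> p2
  p1 = a.(0 + 0 + d.0) | c.b.b.a.0 | =a=> p3, =c=> p4
  p2 = a.a.(0 + 0 + d.0) | b.b.a.0 | =a=> p4, =b=> p5
  p3 = (0 + 0 + d.0) | c.b.b.a.0 | =c=> p6, =d=> p7
  p4 = a.(0 + 0 + d.0) | b.b.a.0 | =a=> p6, =b=> p8
  p5 = a.a.(0 + 0 + d.0) | b.a.0 | =a=> p8, =b=> p9
  p6 = (0 + 0 + d.0) | b.b.a.0 | =b=> p10, =d=> p11
  p7 = 0 | c.b.b.a.0 | =c=> p11
  p8 = a.(0 + 0 + d.0) | b.a.0 | =a=> p10, =b=> p12
  p9 = a.a.(0 + 0 + d.0) | a.0 | =a=> p12, =a=> p13
  p10 = (0 + 0 + d.0) | b.a.0 | =b=> p14, =d=> p15
  p11 = 0 | b.b.a.0 | =b=> p15
  p12 = a.(0 + 0 + d.0) | a.0 | =a=> p14, =a=> p16
  p13 = a.a.(0 + 0 + d.0) | 0 | =a=> p16
  p14 = (0 + 0 + d.0) | a.0 | =a=> p17, =d=> p18
  p15 = 0 | b.a.0 | =b=> p18
  p16 = a.(0 + 0 + d.0) | 0 | =a=> p17
  p17 = (0 + 0 + d.0) | 0 | =d=> p19
  p18 = 0 | a.0 | =a=> p19
  p19 = 0 | 0 | ·
LTS(Q): 20 reachable states
  q0 = a.a.(0 + 0 + d.0 + a.0) | c.b.b.a.0 | =a=> q1, =c=> q2
  q1 = a.(0 + 0 + d.0 + a.0) | c.b.b.a.0 | =a=> q3, =c=> q4
  q2 = a.a.(0 + 0 + d.0 + a.0) | b.b.a.0 | =a=> q4, =b=> q5
  q3 = (0 + 0 + d.0 + a.0) | c.b.b.a.0 | =a=> q6, =c=> q7, =d=> q6
  q4 = a.(0 + 0 + d.0 + a.0) | b.b.a.0 | =a=> q7, =b=> q8
  q5 = a.a.(0 + 0 + d.0 + a.0) | b.a.0 | =a=> q8, =b=> q9
  q6 = 0 | c.b.b.a.0 | =c=> q10
  q7 = (0 + 0 + d.0 + a.0) | b.b.a.0 | =a=> q10, =b=> q11, =d=> q10
  q8 = a.(0 + 0 + d.0 + a.0) | b.a.0 | =a=> q11, =b=> q12
  q9 = a.a.(0 + 0 + d.0 + a.0) | a.0 | =a=> q12, =a=> q13
  q10 = 0 | b.b.a.0 | =b=> q14
  q11 = (0 + 0 + d.0 + a.0) | b.a.0 | =a=> q14, =b=> q15, =d=> q14
  q12 = a.(0 + 0 + d.0 + a.0) | a.0 | =a=> q15, =a=> q16
  q13 = a.a.(0 + 0 + d.0 + a.0) | 0 | =a=> q16
  q14 = 0 | b.a.0 | =b=> q17
  q15 = (0 + 0 + d.0 + a.0) | a.0 | =a=> q17, =a=> q18, =d=> q17
  q16 = a.(0 + 0 + d.0 + a.0) | 0 | =a=> q18
  q17 = 0 | a.0 | =a=> q19
  q18 = (0 + 0 + d.0 + a.0) | 0 | =a=> q19, =d=> q19
  q19 = 0 | 0 | ·
Partition-refinement fixed point:
  B0 = {p0}
  B1 = {p2}
  B2 = {p4}
  B3 = {p8}
  B4 = {p12}
  B5 = {p16}
  B6 = {p17}
  B7 = {p19, q19}
  B8 = {p14}
  B9 = {p18, q17}
  B10 = {p10}
  B11 = {p15, q14}
  B12 = {p6}
  B13 = {p11, q10}
  B14 = {p5}
  B15 = {p9}
  B16 = {p13}
  B17 = {p1}
  B18 = {p3}
  B19 = {p7, q6}
  B20 = {q0}
  B21 = {q1}
  B22 = {q3}
  B23 = {q7}
  B24 = {q11}
  B25 = {q15}
  B26 = {q18}
  B27 = {q4}
  B28 = {q8}
  B29 = {q12}
  B30 = {q16}
  B31 = {q2}
  B32 = {q5}
  B33 = {q9}
  B34 = {q13}
p0 ∈ B0, q0 ∈ B20 → different blocks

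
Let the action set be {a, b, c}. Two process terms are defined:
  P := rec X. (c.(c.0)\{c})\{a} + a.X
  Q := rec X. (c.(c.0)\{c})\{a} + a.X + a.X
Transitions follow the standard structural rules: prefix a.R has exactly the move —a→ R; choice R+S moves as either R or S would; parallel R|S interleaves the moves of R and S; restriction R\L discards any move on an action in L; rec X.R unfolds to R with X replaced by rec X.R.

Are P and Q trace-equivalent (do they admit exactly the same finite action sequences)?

trace-equivalent

Reachable graph of P (2 states):
  p0 = rec X. (c.(c.0)\{c})\{a} + a.X :: --a--▸ p0, --c--▸ p1
  p1 = (c.0)\{c}\{a} :: ·
Reachable graph of Q (2 states):
  q0 = rec X. (c.(c.0)\{c})\{a} + a.X + a.X :: --a--▸ q0, --c--▸ q1
  q1 = (c.0)\{c}\{a} :: ·
Coarsest stable partition (strong bisimilarity classes):
  B0 = {p0, q0}
  B1 = {p1, q1}
p0 ∈ B0, q0 ∈ B0 → same block
Bisimilar ⇒ trace-equivalent.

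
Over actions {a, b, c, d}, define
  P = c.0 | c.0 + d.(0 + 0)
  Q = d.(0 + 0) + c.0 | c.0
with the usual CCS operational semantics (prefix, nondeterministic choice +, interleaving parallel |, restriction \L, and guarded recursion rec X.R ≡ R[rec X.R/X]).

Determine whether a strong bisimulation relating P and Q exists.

P's transition system — 5 states:
  s0 = c.0 | c.0 + d.(0 + 0) → --c--▸ s1, --c--▸ s2, --d--▸ s3
  s1 = 0 | c.0 → --c--▸ s4
  s2 = c.0 | 0 → --c--▸ s4
  s3 = 0 + 0 → ·
  s4 = 0 | 0 → ·
Q's transition system — 5 states:
  t0 = d.(0 + 0) + c.0 | c.0 → --c--▸ t1, --c--▸ t2, --d--▸ t3
  t1 = 0 | c.0 → --c--▸ t4
  t2 = c.0 | 0 → --c--▸ t4
  t3 = 0 + 0 → ·
  t4 = 0 | 0 → ·
Coarsest stable partition (strong bisimilarity classes):
  B0 = {s0, t0}
  B1 = {s3, s4, t3, t4}
  B2 = {s1, s2, t1, t2}
s0 ∈ B0, t0 ∈ B0 → same block

bisimilar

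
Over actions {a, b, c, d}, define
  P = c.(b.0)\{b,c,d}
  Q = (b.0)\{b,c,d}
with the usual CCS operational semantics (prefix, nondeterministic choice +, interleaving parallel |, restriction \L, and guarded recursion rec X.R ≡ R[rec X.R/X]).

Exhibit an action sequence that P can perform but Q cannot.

P's transition system — 2 states:
  m0 = c.(b.0)\{b,c,d} → =c=> m1
  m1 = (b.0)\{b,c,d} → ∅
Q's transition system — 1 states:
  n0 = (b.0)\{b,c,d} → ∅
Run σ = ⟨c⟩ on P: start {m0}
  [1] c ⇒ {m1}
  ✓ P
Run σ = ⟨c⟩ on Q: start {n0}
  [1] c ⇒ ∅  — Q cannot continue

c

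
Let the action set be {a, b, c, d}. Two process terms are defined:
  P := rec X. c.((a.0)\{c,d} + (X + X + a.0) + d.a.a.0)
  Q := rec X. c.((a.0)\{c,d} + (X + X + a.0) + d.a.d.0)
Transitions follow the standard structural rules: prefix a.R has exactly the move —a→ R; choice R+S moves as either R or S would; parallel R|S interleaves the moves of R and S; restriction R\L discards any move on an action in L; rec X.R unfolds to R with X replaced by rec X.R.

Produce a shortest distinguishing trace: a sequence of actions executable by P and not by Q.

cdaa

Reachable graph of P (6 states):
  s0 = rec X. c.((a.0)\{c,d} + (X + X + a.0) + d.a.a.0) | --c--▸ s1
  s1 = (a.0)\{c,d} + ((rec X. c.((a.0)\{c,d} + (X + X + a.0) + d.a.a.0)) + (rec X. c.((a.0)\{c,d} + (X + X + a.0) + d.a.a.0)) + a.0) + d.a.a.0 | --a--▸ s2, --a--▸ s3, --c--▸ s1, --d--▸ s4
  s2 = 0 | ∅
  s3 = 0\{c,d} | ∅
  s4 = a.a.0 | --a--▸ s5
  s5 = a.0 | --a--▸ s2
Reachable graph of Q (6 states):
  t0 = rec X. c.((a.0)\{c,d} + (X + X + a.0) + d.a.d.0) | --c--▸ t1
  t1 = (a.0)\{c,d} + ((rec X. c.((a.0)\{c,d} + (X + X + a.0) + d.a.d.0)) + (rec X. c.((a.0)\{c,d} + (X + X + a.0) + d.a.d.0)) + a.0) + d.a.d.0 | --a--▸ t2, --a--▸ t3, --c--▸ t1, --d--▸ t4
  t2 = 0 | ∅
  t3 = 0\{c,d} | ∅
  t4 = a.d.0 | --a--▸ t5
  t5 = d.0 | --d--▸ t2
Run σ = ⟨cdaa⟩ on P: start {s0}
  step 1 (c): {s1}
  step 2 (d): {s4}
  step 3 (a): {s5}
  step 4 (a): {s2}
  P completes σ.
Run σ = ⟨cdaa⟩ on Q: start {t0}
  step 1 (c): {t1}
  step 2 (d): {t4}
  step 3 (a): {t5}
  step 4 (a): ∅  — Q cannot continue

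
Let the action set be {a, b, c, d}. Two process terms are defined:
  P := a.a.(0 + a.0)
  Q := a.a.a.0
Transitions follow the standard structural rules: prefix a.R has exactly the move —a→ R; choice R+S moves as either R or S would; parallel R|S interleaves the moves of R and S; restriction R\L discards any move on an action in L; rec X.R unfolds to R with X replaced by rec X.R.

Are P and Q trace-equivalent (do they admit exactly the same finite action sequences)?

LTS(P): 4 reachable states
  m0 = a.a.(0 + a.0) ⊢ --a--▸ m1
  m1 = a.(0 + a.0) ⊢ --a--▸ m2
  m2 = 0 + a.0 ⊢ --a--▸ m3
  m3 = 0 ⊢ ·
LTS(Q): 4 reachable states
  n0 = a.a.a.0 ⊢ --a--▸ n1
  n1 = a.a.0 ⊢ --a--▸ n2
  n2 = a.0 ⊢ --a--▸ n3
  n3 = 0 ⊢ ·
Bisimilarity quotient blocks:
  B0 = {m0, n0}
  B1 = {m1, n1}
  B2 = {m2, n2}
  B3 = {m3, n3}
m0 ∈ B0, n0 ∈ B0 → same block
Bisimilar ⇒ trace-equivalent.

YES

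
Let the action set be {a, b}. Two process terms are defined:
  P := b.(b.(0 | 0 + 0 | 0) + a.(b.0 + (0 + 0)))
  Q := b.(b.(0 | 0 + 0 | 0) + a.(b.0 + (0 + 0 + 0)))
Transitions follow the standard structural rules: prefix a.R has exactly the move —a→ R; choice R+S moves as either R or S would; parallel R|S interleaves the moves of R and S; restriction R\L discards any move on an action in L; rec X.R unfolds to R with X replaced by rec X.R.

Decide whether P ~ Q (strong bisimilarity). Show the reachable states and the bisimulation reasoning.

P's transition system — 5 states:
  u0 = b.(b.(0 | 0 + 0 | 0) + a.(b.0 + (0 + 0))) ⊢ --b--▸ u1
  u1 = b.(0 | 0 + 0 | 0) + a.(b.0 + (0 + 0)) ⊢ --a--▸ u2, --b--▸ u3
  u2 = b.0 + (0 + 0) ⊢ --b--▸ u4
  u3 = 0 | 0 + 0 | 0 ⊢ (no moves)
  u4 = 0 ⊢ (no moves)
Q's transition system — 5 states:
  v0 = b.(b.(0 | 0 + 0 | 0) + a.(b.0 + (0 + 0 + 0))) ⊢ --b--▸ v1
  v1 = b.(0 | 0 + 0 | 0) + a.(b.0 + (0 + 0 + 0)) ⊢ --a--▸ v2, --b--▸ v3
  v2 = b.0 + (0 + 0 + 0) ⊢ --b--▸ v4
  v3 = 0 | 0 + 0 | 0 ⊢ (no moves)
  v4 = 0 ⊢ (no moves)
Bisimilarity quotient blocks:
  B0 = {u0, v0}
  B1 = {u1, v1}
  B2 = {u2, v2}
  B3 = {u3, u4, v3, v4}
u0 ∈ B0, v0 ∈ B0 → same block

YES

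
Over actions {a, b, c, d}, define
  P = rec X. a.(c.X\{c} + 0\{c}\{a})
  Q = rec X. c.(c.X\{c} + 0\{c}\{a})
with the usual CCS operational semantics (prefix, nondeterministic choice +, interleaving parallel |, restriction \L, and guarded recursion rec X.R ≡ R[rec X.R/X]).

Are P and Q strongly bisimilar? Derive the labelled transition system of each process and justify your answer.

not bisimilar

LTS(P): 4 reachable states
  p0 = rec X. a.(c.X\{c} + 0\{c}\{a}) ⊢ =a=> p1
  p1 = c.(rec X. a.(c.X\{c} + 0\{c}\{a}))\{c} + 0\{c}\{a} ⊢ =c=> p2
  p2 = (rec X. a.(c.X\{c} + 0\{c}\{a}))\{c} ⊢ =a=> p3
  p3 = (c.(rec X. a.(c.X\{c} + 0\{c}\{a}))\{c} + 0\{c}\{a})\{c} ⊢ ·
LTS(Q): 3 reachable states
  q0 = rec X. c.(c.X\{c} + 0\{c}\{a}) ⊢ =c=> q1
  q1 = c.(rec X. c.(c.X\{c} + 0\{c}\{a}))\{c} + 0\{c}\{a} ⊢ =c=> q2
  q2 = (rec X. c.(c.X\{c} + 0\{c}\{a}))\{c} ⊢ ·
Partition-refinement fixed point:
  B0 = {p0}
  B1 = {p1}
  B2 = {p2}
  B3 = {p3, q2}
  B4 = {q0}
  B5 = {q1}
p0 ∈ B0, q0 ∈ B4 → different blocks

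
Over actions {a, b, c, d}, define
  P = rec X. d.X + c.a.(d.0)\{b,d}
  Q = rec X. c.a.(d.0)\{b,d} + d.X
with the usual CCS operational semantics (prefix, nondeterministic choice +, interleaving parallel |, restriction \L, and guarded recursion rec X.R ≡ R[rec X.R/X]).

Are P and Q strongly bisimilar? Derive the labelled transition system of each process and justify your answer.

P's transition system — 3 states:
  s0 = rec X. d.X + c.a.(d.0)\{b,d} → --c--▸ s1, --d--▸ s0
  s1 = a.(d.0)\{b,d} → --a--▸ s2
  s2 = (d.0)\{b,d} → (no moves)
Q's transition system — 3 states:
  t0 = rec X. c.a.(d.0)\{b,d} + d.X → --c--▸ t1, --d--▸ t0
  t1 = a.(d.0)\{b,d} → --a--▸ t2
  t2 = (d.0)\{b,d} → (no moves)
Coarsest stable partition (strong bisimilarity classes):
  B0 = {s0, t0}
  B1 = {s1, t1}
  B2 = {s2, t2}
s0 ∈ B0, t0 ∈ B0 → same block

bisimilar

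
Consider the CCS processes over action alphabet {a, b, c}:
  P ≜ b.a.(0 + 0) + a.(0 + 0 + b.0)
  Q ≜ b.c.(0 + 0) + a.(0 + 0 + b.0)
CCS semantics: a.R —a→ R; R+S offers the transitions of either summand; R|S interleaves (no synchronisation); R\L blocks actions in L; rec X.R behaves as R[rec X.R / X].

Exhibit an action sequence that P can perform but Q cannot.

ba

LTS(P): 5 reachable states
  s0 = b.a.(0 + 0) + a.(0 + 0 + b.0) | --a--▸ s1, --b--▸ s2
  s1 = 0 + 0 + b.0 | --b--▸ s3
  s2 = a.(0 + 0) | --a--▸ s4
  s3 = 0 | ∅
  s4 = 0 + 0 | ∅
LTS(Q): 5 reachable states
  t0 = b.c.(0 + 0) + a.(0 + 0 + b.0) | --a--▸ t1, --b--▸ t2
  t1 = 0 + 0 + b.0 | --b--▸ t3
  t2 = c.(0 + 0) | --c--▸ t4
  t3 = 0 | ∅
  t4 = 0 + 0 | ∅
Trace ⟨ba⟩ through P, begin at {s0}:
  [1] b ⇒ {s2}
  [2] a ⇒ {s4}
  ✓ P
Trace ⟨ba⟩ through Q, begin at {t0}:
  [1] b ⇒ {t2}
  [2] a ⇒ no successor for Q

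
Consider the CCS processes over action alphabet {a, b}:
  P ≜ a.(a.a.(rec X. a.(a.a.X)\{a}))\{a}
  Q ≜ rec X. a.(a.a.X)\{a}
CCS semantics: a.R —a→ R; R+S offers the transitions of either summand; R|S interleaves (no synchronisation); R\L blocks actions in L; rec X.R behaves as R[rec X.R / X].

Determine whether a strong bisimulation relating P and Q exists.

Reachable graph of P (2 states):
  u0 = a.(a.a.(rec X. a.(a.a.X)\{a}))\{a} :: ··a··> u1
  u1 = (a.a.(rec X. a.(a.a.X)\{a}))\{a} :: (no moves)
Reachable graph of Q (2 states):
  v0 = rec X. a.(a.a.X)\{a} :: ··a··> v1
  v1 = (a.a.(rec X. a.(a.a.X)\{a}))\{a} :: (no moves)
Partition-refinement fixed point:
  B0 = {u0, v0}
  B1 = {u1, v1}
u0 ∈ B0, v0 ∈ B0 → same block

P ~ Q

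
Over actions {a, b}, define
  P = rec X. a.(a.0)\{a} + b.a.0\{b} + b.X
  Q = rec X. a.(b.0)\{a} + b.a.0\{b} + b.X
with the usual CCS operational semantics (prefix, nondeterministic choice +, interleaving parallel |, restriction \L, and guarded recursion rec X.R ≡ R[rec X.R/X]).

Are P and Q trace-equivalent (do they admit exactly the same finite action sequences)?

Reachable graph of P (4 states):
  s0 = rec X. a.(a.0)\{a} + b.a.0\{b} + b.X :: =a=> s1, =b=> s0, =b=> s2
  s1 = (a.0)\{a} :: ∅
  s2 = a.0\{b} :: =a=> s3
  s3 = 0\{b} :: ∅
Reachable graph of Q (5 states):
  t0 = rec X. a.(b.0)\{a} + b.a.0\{b} + b.X :: =a=> t1, =b=> t0, =b=> t2
  t1 = (b.0)\{a} :: =b=> t3
  t2 = a.0\{b} :: =a=> t4
  t3 = 0\{a} :: ∅
  t4 = 0\{b} :: ∅
Run σ = ⟨ab⟩ on Q: start {t0}
  after a @ step 1: {t1}
  after b @ step 2: {t3}
  — Q admits the full trace.
Run σ = ⟨ab⟩ on P: start {s0}
  after a @ step 1: {s1}
  after b @ step 2: ∅  — P cannot continue

NO — witness ⟨ab⟩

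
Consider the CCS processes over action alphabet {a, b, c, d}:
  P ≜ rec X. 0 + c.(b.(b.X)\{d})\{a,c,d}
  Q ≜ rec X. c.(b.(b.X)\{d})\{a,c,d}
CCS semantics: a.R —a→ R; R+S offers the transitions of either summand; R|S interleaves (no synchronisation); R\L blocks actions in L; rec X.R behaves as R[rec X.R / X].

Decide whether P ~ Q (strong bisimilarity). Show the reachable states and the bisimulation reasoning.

P ~ Q

P's transition system — 4 states:
  u0 = rec X. 0 + c.(b.(b.X)\{d})\{a,c,d} :: -c-> u1
  u1 = (b.(b.(rec X. 0 + c.(b.(b.X)\{d})\{a,c,d}))\{d})\{a,c,d} :: -b-> u2
  u2 = (b.(rec X. 0 + c.(b.(b.X)\{d})\{a,c,d}))\{d}\{a,c,d} :: -b-> u3
  u3 = (rec X. 0 + c.(b.(b.X)\{d})\{a,c,d})\{d}\{a,c,d} :: ·
Q's transition system — 4 states:
  v0 = rec X. c.(b.(b.X)\{d})\{a,c,d} :: -c-> v1
  v1 = (b.(b.(rec X. c.(b.(b.X)\{d})\{a,c,d}))\{d})\{a,c,d} :: -b-> v2
  v2 = (b.(rec X. c.(b.(b.X)\{d})\{a,c,d}))\{d}\{a,c,d} :: -b-> v3
  v3 = (rec X. c.(b.(b.X)\{d})\{a,c,d})\{d}\{a,c,d} :: ·
Bisimilarity quotient blocks:
  B0 = {u0, v0}
  B1 = {u1, v1}
  B2 = {u2, v2}
  B3 = {u3, v3}
u0 ∈ B0, v0 ∈ B0 → same block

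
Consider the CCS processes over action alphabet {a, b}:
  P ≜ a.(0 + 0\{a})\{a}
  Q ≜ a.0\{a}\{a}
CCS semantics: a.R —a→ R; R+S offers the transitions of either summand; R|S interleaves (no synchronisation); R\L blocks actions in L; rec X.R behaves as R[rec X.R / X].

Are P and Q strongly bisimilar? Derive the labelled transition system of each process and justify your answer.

bisimilar

P's transition system — 2 states:
  p0 = a.(0 + 0\{a})\{a} | —a→ p1
  p1 = (0 + 0\{a})\{a} | deadlocked
Q's transition system — 2 states:
  q0 = a.0\{a}\{a} | —a→ q1
  q1 = 0\{a}\{a} | deadlocked
Partition-refinement fixed point:
  B0 = {p0, q0}
  B1 = {p1, q1}
p0 ∈ B0, q0 ∈ B0 → same block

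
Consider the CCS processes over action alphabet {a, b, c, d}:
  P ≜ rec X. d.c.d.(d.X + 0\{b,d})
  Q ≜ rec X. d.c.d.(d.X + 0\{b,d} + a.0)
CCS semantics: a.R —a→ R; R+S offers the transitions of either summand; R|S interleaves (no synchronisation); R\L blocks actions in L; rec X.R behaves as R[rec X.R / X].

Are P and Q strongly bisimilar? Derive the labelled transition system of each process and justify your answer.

P's transition system — 4 states:
  p0 = rec X. d.c.d.(d.X + 0\{b,d}) ⊢ -d-> p1
  p1 = c.d.(d.(rec X. d.c.d.(d.X + 0\{b,d})) + 0\{b,d}) ⊢ -c-> p2
  p2 = d.(d.(rec X. d.c.d.(d.X + 0\{b,d})) + 0\{b,d}) ⊢ -d-> p3
  p3 = d.(rec X. d.c.d.(d.X + 0\{b,d})) + 0\{b,d} ⊢ -d-> p0
Q's transition system — 5 states:
  q0 = rec X. d.c.d.(d.X + 0\{b,d} + a.0) ⊢ -d-> q1
  q1 = c.d.(d.(rec X. d.c.d.(d.X + 0\{b,d} + a.0)) + 0\{b,d} + a.0) ⊢ -c-> q2
  q2 = d.(d.(rec X. d.c.d.(d.X + 0\{b,d} + a.0)) + 0\{b,d} + a.0) ⊢ -d-> q3
  q3 = d.(rec X. d.c.d.(d.X + 0\{b,d} + a.0)) + 0\{b,d} + a.0 ⊢ -a-> q4, -d-> q0
  q4 = 0 ⊢ deadlocked
Coarsest stable partition (strong bisimilarity classes):
  B0 = {p0}
  B1 = {p1}
  B2 = {p2}
  B3 = {p3}
  B4 = {q0}
  B5 = {q1}
  B6 = {q2}
  B7 = {q3}
  B8 = {q4}
p0 ∈ B0, q0 ∈ B4 → different blocks

P ≁ Q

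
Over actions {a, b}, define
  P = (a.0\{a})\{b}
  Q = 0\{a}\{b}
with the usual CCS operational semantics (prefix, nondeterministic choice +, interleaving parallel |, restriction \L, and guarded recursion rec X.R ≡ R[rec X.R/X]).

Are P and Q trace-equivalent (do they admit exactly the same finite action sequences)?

traces(P) ≠ traces(Q) — witness ⟨a⟩

Reachable graph of P (2 states):
  p0 = (a.0\{a})\{b} ⊢ ··a··> p1
  p1 = 0\{a}\{b} ⊢ ∅
Reachable graph of Q (1 states):
  q0 = 0\{a}\{b} ⊢ ∅
Trace ⟨a⟩ through P, begin at {p0}:
  after a @ step 1: {p1}
  — P admits the full trace.
Trace ⟨a⟩ through Q, begin at {q0}:
  after a @ step 1: ∅  — Q cannot continue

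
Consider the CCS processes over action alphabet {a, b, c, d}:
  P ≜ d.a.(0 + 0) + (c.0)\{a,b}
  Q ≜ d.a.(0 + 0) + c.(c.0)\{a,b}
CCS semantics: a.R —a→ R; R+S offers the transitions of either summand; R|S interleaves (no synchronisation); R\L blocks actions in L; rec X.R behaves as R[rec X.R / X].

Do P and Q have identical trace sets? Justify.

traces(P) ≠ traces(Q) — witness ⟨cc⟩

P's transition system — 4 states:
  s0 = d.a.(0 + 0) + (c.0)\{a,b} → --c--▸ s1, --d--▸ s2
  s1 = 0\{a,b} → ·
  s2 = a.(0 + 0) → --a--▸ s3
  s3 = 0 + 0 → ·
Q's transition system — 5 states:
  t0 = d.a.(0 + 0) + c.(c.0)\{a,b} → --c--▸ t1, --d--▸ t2
  t1 = (c.0)\{a,b} → --c--▸ t3
  t2 = a.(0 + 0) → --a--▸ t4
  t3 = 0\{a,b} → ·
  t4 = 0 + 0 → ·
Executing cc from Q (initial set {t0}):
  step 1 (c): {t1}
  step 2 (c): {t3}
  Q completes σ.
Executing cc from P (initial set {s0}):
  step 1 (c): {s1}
  step 2 (c): ∅ (P stuck)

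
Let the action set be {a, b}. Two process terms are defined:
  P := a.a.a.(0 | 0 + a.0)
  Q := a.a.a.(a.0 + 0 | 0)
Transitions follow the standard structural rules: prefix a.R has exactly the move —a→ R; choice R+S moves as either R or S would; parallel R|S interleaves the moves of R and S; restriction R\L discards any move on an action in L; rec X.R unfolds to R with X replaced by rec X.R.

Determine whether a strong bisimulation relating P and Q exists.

P ~ Q

Reachable graph of P (5 states):
  s0 = a.a.a.(0 | 0 + a.0) has moves ··a··> s1
  s1 = a.a.(0 | 0 + a.0) has moves ··a··> s2
  s2 = a.(0 | 0 + a.0) has moves ··a··> s3
  s3 = 0 | 0 + a.0 has moves ··a··> s4
  s4 = 0 has moves (no moves)
Reachable graph of Q (5 states):
  t0 = a.a.a.(a.0 + 0 | 0) has moves ··a··> t1
  t1 = a.a.(a.0 + 0 | 0) has moves ··a··> t2
  t2 = a.(a.0 + 0 | 0) has moves ··a··> t3
  t3 = a.0 + 0 | 0 has moves ··a··> t4
  t4 = 0 has moves (no moves)
Partition-refinement fixed point:
  B0 = {s0, t0}
  B1 = {s1, t1}
  B2 = {s2, t2}
  B3 = {s3, t3}
  B4 = {s4, t4}
s0 ∈ B0, t0 ∈ B0 → same block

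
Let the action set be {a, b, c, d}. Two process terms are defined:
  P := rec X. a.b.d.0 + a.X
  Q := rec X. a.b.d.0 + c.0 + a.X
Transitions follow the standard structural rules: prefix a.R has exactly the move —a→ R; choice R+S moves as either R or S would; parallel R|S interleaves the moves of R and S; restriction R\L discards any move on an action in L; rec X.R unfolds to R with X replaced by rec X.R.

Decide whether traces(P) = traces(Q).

trace-distinct — witness ⟨c⟩

Reachable graph of P (4 states):
  m0 = rec X. a.b.d.0 + a.X → —a→ m0, —a→ m1
  m1 = b.d.0 → —b→ m2
  m2 = d.0 → —d→ m3
  m3 = 0 → ∅
Reachable graph of Q (4 states):
  n0 = rec X. a.b.d.0 + c.0 + a.X → —a→ n0, —a→ n1, —c→ n2
  n1 = b.d.0 → —b→ n3
  n2 = 0 → ∅
  n3 = d.0 → —d→ n2
Trace ⟨c⟩ through Q, begin at {n0}:
  step 1 (c): {n2}
  — Q admits the full trace.
Trace ⟨c⟩ through P, begin at {m0}:
  step 1 (c): no successor for P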